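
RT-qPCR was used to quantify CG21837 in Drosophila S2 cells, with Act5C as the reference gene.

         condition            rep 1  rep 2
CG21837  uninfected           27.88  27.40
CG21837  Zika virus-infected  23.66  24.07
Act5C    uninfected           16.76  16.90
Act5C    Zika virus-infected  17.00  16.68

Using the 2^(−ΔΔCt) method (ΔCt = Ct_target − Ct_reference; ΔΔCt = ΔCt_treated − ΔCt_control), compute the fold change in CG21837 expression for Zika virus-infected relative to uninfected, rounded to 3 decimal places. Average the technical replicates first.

13.785

Mean Ct: CG21837 uninfected 27.640; CG21837 Zika virus-infected 23.865; Act5C uninfected 16.830; Act5C Zika virus-infected 16.840
ΔCt(uninfected) = 27.640 − 16.830 = 10.810
ΔCt(Zika virus-infected) = 23.865 − 16.840 = 7.025
ΔΔCt = 7.025 − 10.810 = -3.785
Fold change = 2^(−(-3.785)) = 2^3.785 = 13.7847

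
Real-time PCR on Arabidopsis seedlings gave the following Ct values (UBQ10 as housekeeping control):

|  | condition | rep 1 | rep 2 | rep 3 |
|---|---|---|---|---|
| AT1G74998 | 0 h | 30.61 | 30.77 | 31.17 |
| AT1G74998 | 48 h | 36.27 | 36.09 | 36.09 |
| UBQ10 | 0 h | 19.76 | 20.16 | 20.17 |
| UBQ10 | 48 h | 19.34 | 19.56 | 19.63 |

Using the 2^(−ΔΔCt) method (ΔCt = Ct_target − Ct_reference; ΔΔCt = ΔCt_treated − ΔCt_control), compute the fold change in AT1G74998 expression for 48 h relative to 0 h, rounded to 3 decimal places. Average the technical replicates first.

0.018

Mean Ct: AT1G74998 0 h 30.850; AT1G74998 48 h 36.150; UBQ10 0 h 20.030; UBQ10 48 h 19.510
ΔCt(0 h) = 30.850 − 20.030 = 10.820
ΔCt(48 h) = 36.150 − 19.510 = 16.640
ΔΔCt = 16.640 − 10.820 = 5.820
Fold change = 2^(−5.820) = 0.0177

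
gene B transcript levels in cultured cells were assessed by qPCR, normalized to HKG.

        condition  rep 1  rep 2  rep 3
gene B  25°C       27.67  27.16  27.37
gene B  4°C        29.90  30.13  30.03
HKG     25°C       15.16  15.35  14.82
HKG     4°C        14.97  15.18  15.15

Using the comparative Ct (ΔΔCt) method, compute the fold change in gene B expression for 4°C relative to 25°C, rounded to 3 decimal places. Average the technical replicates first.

0.162

Mean Ct: gene B 25°C 27.400; gene B 4°C 30.020; HKG 25°C 15.110; HKG 4°C 15.100
ΔCt(25°C) = 27.400 − 15.110 = 12.290
ΔCt(4°C) = 30.020 − 15.100 = 14.920
ΔΔCt = 14.920 − 12.290 = 2.630
Fold change = 2^(−2.630) = 0.1615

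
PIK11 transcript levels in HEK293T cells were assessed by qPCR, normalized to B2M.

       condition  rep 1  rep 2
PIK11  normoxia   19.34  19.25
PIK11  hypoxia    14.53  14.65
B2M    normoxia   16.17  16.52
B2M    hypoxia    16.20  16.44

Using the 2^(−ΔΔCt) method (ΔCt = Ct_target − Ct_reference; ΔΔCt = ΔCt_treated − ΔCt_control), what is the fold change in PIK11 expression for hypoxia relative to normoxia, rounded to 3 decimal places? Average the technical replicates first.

25.634

Mean Ct: PIK11 normoxia 19.295; PIK11 hypoxia 14.590; B2M normoxia 16.345; B2M hypoxia 16.320
ΔCt(normoxia) = 19.295 − 16.345 = 2.950
ΔCt(hypoxia) = 14.590 − 16.320 = -1.730
ΔΔCt = -1.730 − 2.950 = -4.680
Fold change = 2^(−(-4.680)) = 2^4.680 = 25.6342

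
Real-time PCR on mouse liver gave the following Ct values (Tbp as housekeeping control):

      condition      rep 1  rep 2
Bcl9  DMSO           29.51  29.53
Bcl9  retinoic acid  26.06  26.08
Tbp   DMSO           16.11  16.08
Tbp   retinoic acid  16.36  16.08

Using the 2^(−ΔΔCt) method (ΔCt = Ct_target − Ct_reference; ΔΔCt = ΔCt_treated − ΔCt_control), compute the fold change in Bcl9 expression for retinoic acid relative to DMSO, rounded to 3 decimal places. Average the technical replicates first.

Mean Ct: Bcl9 DMSO 29.520; Bcl9 retinoic acid 26.070; Tbp DMSO 16.095; Tbp retinoic acid 16.220
ΔCt(DMSO) = 29.520 − 16.095 = 13.425
ΔCt(retinoic acid) = 26.070 − 16.220 = 9.850
ΔΔCt = 9.850 − 13.425 = -3.575
Fold change = 2^(−(-3.575)) = 2^3.575 = 11.9174

11.917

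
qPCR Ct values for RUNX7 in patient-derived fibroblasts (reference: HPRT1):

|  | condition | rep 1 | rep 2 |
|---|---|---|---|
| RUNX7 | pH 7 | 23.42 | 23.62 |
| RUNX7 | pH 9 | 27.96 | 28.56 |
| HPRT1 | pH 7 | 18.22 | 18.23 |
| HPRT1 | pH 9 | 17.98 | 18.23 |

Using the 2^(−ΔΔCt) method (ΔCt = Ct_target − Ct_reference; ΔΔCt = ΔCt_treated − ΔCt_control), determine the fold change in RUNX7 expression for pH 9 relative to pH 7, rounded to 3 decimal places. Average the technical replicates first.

0.034

Mean Ct: RUNX7 pH 7 23.520; RUNX7 pH 9 28.260; HPRT1 pH 7 18.225; HPRT1 pH 9 18.105
ΔCt(pH 7) = 23.520 − 18.225 = 5.295
ΔCt(pH 9) = 28.260 − 18.105 = 10.155
ΔΔCt = 10.155 − 5.295 = 4.860
Fold change = 2^(−4.860) = 0.0344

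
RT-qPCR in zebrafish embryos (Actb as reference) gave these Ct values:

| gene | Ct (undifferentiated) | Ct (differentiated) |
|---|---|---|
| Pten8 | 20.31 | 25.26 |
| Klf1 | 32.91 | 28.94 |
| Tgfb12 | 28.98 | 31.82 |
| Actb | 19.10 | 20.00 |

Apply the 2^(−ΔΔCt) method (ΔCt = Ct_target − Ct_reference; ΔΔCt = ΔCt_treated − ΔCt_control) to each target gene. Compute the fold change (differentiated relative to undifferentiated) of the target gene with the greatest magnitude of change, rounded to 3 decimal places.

29.243

Pten8: ΔΔCt = (25.26−20.00) − (20.31−19.10) = 5.26 − 1.21 = 4.05; fold change = 2^-4.05 = 0.060
Klf1: ΔΔCt = (28.94−20.00) − (32.91−19.10) = 8.94 − 13.81 = -4.87; fold change = 2^4.87 = 29.243
Tgfb12: ΔΔCt = (31.82−20.00) − (28.98−19.10) = 11.82 − 9.88 = 1.94; fold change = 2^-1.94 = 0.261
Klf1 has the largest |ΔΔCt| = 4.87.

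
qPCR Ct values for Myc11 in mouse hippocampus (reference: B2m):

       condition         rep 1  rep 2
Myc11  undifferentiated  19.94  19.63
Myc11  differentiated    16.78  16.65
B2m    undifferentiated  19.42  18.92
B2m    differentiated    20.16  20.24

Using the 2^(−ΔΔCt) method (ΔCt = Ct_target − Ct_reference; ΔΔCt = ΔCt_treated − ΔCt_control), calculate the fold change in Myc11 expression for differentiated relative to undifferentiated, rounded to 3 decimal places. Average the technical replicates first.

17.148

Mean Ct: Myc11 undifferentiated 19.785; Myc11 differentiated 16.715; B2m undifferentiated 19.170; B2m differentiated 20.200
ΔCt(undifferentiated) = 19.785 − 19.170 = 0.615
ΔCt(differentiated) = 16.715 − 20.200 = -3.485
ΔΔCt = -3.485 − 0.615 = -4.100
Fold change = 2^(−(-4.100)) = 2^4.100 = 17.1484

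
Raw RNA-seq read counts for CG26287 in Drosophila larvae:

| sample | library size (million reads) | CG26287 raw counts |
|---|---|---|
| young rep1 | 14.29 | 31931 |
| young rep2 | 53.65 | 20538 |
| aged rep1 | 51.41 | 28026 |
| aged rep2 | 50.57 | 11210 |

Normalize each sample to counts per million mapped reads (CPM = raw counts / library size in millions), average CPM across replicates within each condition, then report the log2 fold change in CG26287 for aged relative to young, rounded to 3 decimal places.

-1.771

CPM(young rep1) = 31931 / 14.29 = 2234.4997
CPM(young rep2) = 20538 / 53.65 = 382.8145
CPM(aged rep1) = 28026 / 51.41 = 545.1469
CPM(aged rep2) = 11210 / 50.57 = 221.6729
mean CPM(young) = 1308.6571; mean CPM(aged) = 383.4099
Fold change = 383.4099 / 1308.6571 = 0.29298
log2(0.29298) = -1.7711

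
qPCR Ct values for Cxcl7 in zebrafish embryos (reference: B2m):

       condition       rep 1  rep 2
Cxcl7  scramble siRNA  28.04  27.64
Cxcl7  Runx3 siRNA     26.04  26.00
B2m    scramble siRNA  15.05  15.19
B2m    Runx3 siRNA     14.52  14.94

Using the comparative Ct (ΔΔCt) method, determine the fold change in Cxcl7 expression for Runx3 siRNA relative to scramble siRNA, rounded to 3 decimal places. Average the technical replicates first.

Mean Ct: Cxcl7 scramble siRNA 27.840; Cxcl7 Runx3 siRNA 26.020; B2m scramble siRNA 15.120; B2m Runx3 siRNA 14.730
ΔCt(scramble siRNA) = 27.840 − 15.120 = 12.720
ΔCt(Runx3 siRNA) = 26.020 − 14.730 = 11.290
ΔΔCt = 11.290 − 12.720 = -1.430
Fold change = 2^(−(-1.430)) = 2^1.430 = 2.6945

2.694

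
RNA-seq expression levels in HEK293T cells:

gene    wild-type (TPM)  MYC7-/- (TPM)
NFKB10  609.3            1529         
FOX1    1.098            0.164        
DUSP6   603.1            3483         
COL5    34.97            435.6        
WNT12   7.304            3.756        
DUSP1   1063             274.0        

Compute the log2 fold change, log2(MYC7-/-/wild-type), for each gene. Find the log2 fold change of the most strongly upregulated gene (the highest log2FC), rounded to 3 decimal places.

3.639

log2(1529/609.3) = 1.327  (NFKB10)
log2(0.164/1.098) = -2.743  (FOX1)
log2(3483/603.1) = 2.530  (DUSP6)
log2(435.6/34.97) = 3.639  (COL5)
log2(3.756/7.304) = -0.959  (WNT12)
log2(274.0/1063) = -1.956  (DUSP1)
COL5 is most strongly upregulated.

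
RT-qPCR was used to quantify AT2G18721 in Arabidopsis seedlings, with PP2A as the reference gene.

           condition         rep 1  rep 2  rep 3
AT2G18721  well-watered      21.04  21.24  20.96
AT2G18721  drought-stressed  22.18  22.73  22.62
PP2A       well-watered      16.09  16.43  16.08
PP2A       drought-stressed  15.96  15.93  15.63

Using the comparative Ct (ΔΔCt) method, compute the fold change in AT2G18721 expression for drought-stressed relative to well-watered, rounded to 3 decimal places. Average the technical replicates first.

Mean Ct: AT2G18721 well-watered 21.080; AT2G18721 drought-stressed 22.510; PP2A well-watered 16.200; PP2A drought-stressed 15.840
ΔCt(well-watered) = 21.080 − 16.200 = 4.880
ΔCt(drought-stressed) = 22.510 − 15.840 = 6.670
ΔΔCt = 6.670 − 4.880 = 1.790
Fold change = 2^(−1.790) = 0.2892

0.289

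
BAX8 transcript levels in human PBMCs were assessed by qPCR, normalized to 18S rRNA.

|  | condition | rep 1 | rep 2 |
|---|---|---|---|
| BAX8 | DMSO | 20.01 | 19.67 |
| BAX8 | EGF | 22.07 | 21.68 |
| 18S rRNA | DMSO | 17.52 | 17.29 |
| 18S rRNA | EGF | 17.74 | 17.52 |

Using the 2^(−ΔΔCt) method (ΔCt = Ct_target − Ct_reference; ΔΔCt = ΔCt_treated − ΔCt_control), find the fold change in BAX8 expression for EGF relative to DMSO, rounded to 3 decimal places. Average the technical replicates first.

Mean Ct: BAX8 DMSO 19.840; BAX8 EGF 21.875; 18S rRNA DMSO 17.405; 18S rRNA EGF 17.630
ΔCt(DMSO) = 19.840 − 17.405 = 2.435
ΔCt(EGF) = 21.875 − 17.630 = 4.245
ΔΔCt = 4.245 − 2.435 = 1.810
Fold change = 2^(−1.810) = 0.2852

0.285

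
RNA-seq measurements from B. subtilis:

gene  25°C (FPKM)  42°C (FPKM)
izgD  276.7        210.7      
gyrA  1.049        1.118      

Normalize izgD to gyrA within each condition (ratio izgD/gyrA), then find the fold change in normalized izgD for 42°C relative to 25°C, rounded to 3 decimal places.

0.714

izgD/gyrA (25°C) = 276.7 / 1.049 = 263.78
izgD/gyrA (42°C) = 210.7 / 1.118 = 188.46
Fold change = 188.46 / 263.78 = 0.7145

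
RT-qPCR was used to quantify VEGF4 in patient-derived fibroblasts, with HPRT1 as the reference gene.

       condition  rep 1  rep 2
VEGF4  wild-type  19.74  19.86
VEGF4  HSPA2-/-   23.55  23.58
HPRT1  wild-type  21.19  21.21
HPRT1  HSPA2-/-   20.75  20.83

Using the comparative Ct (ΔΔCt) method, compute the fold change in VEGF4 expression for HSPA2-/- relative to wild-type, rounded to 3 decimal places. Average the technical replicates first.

Mean Ct: VEGF4 wild-type 19.800; VEGF4 HSPA2-/- 23.565; HPRT1 wild-type 21.200; HPRT1 HSPA2-/- 20.790
ΔCt(wild-type) = 19.800 − 21.200 = -1.400
ΔCt(HSPA2-/-) = 23.565 − 20.790 = 2.775
ΔΔCt = 2.775 − (-1.400) = 4.175
Fold change = 2^(−4.175) = 0.0554

0.055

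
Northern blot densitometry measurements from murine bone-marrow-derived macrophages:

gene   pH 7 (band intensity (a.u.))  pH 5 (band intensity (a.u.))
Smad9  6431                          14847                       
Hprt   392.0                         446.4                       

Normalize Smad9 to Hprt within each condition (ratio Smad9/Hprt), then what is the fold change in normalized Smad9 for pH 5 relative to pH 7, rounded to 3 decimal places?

Smad9/Hprt (pH 7) = 6431 / 392.0 = 16.406
Smad9/Hprt (pH 5) = 14847 / 446.4 = 33.259
Fold change = 33.259 / 16.406 = 2.0273

2.027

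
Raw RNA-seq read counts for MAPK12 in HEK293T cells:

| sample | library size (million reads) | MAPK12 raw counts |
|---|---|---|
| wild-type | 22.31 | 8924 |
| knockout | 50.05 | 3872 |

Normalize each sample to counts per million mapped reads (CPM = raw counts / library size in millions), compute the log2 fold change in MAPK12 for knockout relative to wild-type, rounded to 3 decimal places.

CPM(wild-type) = 8924 / 22.31 = 400.0000
CPM(knockout) = 3872 / 50.05 = 77.3626
Fold change = 77.3626 / 400.0000 = 0.19341
log2(0.19341) = -2.3703

-2.370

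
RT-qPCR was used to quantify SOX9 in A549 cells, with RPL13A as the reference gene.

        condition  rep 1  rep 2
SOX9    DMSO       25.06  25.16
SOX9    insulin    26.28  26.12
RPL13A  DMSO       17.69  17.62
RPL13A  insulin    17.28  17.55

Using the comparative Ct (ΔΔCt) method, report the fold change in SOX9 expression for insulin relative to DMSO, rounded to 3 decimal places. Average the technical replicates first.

Mean Ct: SOX9 DMSO 25.110; SOX9 insulin 26.200; RPL13A DMSO 17.655; RPL13A insulin 17.415
ΔCt(DMSO) = 25.110 − 17.655 = 7.455
ΔCt(insulin) = 26.200 − 17.415 = 8.785
ΔΔCt = 8.785 − 7.455 = 1.330
Fold change = 2^(−1.330) = 0.3978

0.398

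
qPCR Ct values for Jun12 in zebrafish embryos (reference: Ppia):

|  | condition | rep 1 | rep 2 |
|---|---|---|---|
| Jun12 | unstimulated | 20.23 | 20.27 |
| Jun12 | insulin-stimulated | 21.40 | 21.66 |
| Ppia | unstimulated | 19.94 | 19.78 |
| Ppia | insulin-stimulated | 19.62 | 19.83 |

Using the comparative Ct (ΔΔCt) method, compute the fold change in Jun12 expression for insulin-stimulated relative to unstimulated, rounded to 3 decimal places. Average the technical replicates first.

Mean Ct: Jun12 unstimulated 20.250; Jun12 insulin-stimulated 21.530; Ppia unstimulated 19.860; Ppia insulin-stimulated 19.725
ΔCt(unstimulated) = 20.250 − 19.860 = 0.390
ΔCt(insulin-stimulated) = 21.530 − 19.725 = 1.805
ΔΔCt = 1.805 − 0.390 = 1.415
Fold change = 2^(−1.415) = 0.3750

0.375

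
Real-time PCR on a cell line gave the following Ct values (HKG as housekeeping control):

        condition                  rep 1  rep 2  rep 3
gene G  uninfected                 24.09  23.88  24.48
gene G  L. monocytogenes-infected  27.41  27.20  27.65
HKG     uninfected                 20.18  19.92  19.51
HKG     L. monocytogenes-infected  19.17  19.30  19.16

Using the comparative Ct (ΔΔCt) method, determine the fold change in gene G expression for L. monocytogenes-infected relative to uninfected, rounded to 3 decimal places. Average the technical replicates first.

0.066

Mean Ct: gene G uninfected 24.150; gene G L. monocytogenes-infected 27.420; HKG uninfected 19.870; HKG L. monocytogenes-infected 19.210
ΔCt(uninfected) = 24.150 − 19.870 = 4.280
ΔCt(L. monocytogenes-infected) = 27.420 − 19.210 = 8.210
ΔΔCt = 8.210 − 4.280 = 3.930
Fold change = 2^(−3.930) = 0.0656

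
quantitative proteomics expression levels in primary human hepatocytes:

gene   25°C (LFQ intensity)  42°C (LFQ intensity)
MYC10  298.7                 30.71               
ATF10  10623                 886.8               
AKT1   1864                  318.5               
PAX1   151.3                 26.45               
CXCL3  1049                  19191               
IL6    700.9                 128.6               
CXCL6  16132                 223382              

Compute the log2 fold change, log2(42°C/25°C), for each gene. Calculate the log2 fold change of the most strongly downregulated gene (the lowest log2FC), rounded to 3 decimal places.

log2(30.71/298.7) = -3.282  (MYC10)
log2(886.8/10623) = -3.582  (ATF10)
log2(318.5/1864) = -2.549  (AKT1)
log2(26.45/151.3) = -2.516  (PAX1)
log2(19191/1049) = 4.193  (CXCL3)
log2(128.6/700.9) = -2.446  (IL6)
log2(223382/16132) = 3.792  (CXCL6)
ATF10 is most strongly downregulated.

-3.582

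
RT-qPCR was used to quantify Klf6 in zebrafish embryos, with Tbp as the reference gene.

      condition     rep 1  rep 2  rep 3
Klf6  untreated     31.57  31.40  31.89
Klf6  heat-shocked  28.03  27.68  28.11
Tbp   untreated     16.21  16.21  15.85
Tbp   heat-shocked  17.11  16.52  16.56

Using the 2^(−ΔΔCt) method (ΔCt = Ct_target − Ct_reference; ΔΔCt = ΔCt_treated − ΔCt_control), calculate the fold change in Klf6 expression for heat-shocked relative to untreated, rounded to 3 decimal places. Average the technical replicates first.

Mean Ct: Klf6 untreated 31.620; Klf6 heat-shocked 27.940; Tbp untreated 16.090; Tbp heat-shocked 16.730
ΔCt(untreated) = 31.620 − 16.090 = 15.530
ΔCt(heat-shocked) = 27.940 − 16.730 = 11.210
ΔΔCt = 11.210 − 15.530 = -4.320
Fold change = 2^(−(-4.320)) = 2^4.320 = 19.9733

19.973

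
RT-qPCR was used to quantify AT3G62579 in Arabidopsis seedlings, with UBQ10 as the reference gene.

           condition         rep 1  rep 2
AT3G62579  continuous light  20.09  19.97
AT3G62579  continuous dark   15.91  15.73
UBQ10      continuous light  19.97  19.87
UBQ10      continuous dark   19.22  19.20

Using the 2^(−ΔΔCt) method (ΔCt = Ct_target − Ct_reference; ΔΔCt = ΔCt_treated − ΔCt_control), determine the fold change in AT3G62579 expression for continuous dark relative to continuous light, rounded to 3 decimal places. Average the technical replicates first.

Mean Ct: AT3G62579 continuous light 20.030; AT3G62579 continuous dark 15.820; UBQ10 continuous light 19.920; UBQ10 continuous dark 19.210
ΔCt(continuous light) = 20.030 − 19.920 = 0.110
ΔCt(continuous dark) = 15.820 − 19.210 = -3.390
ΔΔCt = -3.390 − 0.110 = -3.500
Fold change = 2^(−(-3.500)) = 2^3.500 = 11.3137

11.314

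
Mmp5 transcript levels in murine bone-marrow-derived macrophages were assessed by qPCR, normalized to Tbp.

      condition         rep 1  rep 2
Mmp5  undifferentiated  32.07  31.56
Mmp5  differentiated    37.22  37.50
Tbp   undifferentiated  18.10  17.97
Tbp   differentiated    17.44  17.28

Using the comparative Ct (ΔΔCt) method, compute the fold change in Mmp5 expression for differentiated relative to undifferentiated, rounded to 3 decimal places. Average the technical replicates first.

Mean Ct: Mmp5 undifferentiated 31.815; Mmp5 differentiated 37.360; Tbp undifferentiated 18.035; Tbp differentiated 17.360
ΔCt(undifferentiated) = 31.815 − 18.035 = 13.780
ΔCt(differentiated) = 37.360 − 17.360 = 20.000
ΔΔCt = 20.000 − 13.780 = 6.220
Fold change = 2^(−6.220) = 0.0134

0.013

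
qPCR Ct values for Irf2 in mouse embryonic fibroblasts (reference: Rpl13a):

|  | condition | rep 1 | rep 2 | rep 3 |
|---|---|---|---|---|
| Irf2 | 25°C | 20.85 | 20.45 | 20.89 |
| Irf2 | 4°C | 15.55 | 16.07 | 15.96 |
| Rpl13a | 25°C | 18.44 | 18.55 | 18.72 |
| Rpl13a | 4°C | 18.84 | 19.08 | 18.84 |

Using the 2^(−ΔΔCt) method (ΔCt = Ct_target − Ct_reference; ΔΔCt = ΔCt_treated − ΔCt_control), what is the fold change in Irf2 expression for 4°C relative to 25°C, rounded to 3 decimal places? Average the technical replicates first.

Mean Ct: Irf2 25°C 20.730; Irf2 4°C 15.860; Rpl13a 25°C 18.570; Rpl13a 4°C 18.920
ΔCt(25°C) = 20.730 − 18.570 = 2.160
ΔCt(4°C) = 15.860 − 18.920 = -3.060
ΔΔCt = -3.060 − 2.160 = -5.220
Fold change = 2^(−(-5.220)) = 2^5.220 = 37.2715

37.271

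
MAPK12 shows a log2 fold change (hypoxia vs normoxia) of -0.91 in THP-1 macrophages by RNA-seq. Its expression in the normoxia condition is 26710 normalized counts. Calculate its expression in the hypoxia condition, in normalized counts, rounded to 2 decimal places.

Fold change = 2^(-0.91) = 0.5322
hypoxia expression = 26710 × 0.5322 = 14214.66

14214.66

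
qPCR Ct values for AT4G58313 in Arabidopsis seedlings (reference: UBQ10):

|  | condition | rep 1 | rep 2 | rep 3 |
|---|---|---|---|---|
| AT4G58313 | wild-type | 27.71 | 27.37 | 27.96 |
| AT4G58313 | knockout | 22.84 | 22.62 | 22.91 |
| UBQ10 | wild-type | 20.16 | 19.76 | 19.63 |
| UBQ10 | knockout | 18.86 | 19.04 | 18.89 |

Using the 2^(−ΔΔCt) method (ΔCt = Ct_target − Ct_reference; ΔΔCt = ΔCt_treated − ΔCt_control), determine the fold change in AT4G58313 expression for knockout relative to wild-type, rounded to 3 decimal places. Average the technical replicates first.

Mean Ct: AT4G58313 wild-type 27.680; AT4G58313 knockout 22.790; UBQ10 wild-type 19.850; UBQ10 knockout 18.930
ΔCt(wild-type) = 27.680 − 19.850 = 7.830
ΔCt(knockout) = 22.790 − 18.930 = 3.860
ΔΔCt = 3.860 − 7.830 = -3.970
Fold change = 2^(−(-3.970)) = 2^3.970 = 15.6707

15.671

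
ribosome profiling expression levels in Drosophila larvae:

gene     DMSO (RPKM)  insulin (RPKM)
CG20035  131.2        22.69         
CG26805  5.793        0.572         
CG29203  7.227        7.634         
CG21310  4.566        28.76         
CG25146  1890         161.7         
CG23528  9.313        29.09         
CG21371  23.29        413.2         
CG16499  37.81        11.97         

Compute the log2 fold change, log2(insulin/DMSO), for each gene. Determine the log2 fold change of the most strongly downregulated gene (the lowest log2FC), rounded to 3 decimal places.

log2(22.69/131.2) = -2.532  (CG20035)
log2(0.572/5.793) = -3.340  (CG26805)
log2(7.634/7.227) = 0.079  (CG29203)
log2(28.76/4.566) = 2.655  (CG21310)
log2(161.7/1890) = -3.547  (CG25146)
log2(29.09/9.313) = 1.643  (CG23528)
log2(413.2/23.29) = 4.149  (CG21371)
log2(11.97/37.81) = -1.659  (CG16499)
CG25146 is most strongly downregulated.

-3.547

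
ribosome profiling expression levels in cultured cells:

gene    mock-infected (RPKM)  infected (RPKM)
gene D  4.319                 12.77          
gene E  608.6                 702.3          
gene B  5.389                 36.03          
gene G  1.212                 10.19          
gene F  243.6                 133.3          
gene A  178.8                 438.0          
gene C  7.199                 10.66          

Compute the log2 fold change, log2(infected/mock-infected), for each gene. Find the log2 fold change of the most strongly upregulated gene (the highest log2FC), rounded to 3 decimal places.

log2(12.77/4.319) = 1.564  (gene D)
log2(702.3/608.6) = 0.207  (gene E)
log2(36.03/5.389) = 2.741  (gene B)
log2(10.19/1.212) = 3.072  (gene G)
log2(133.3/243.6) = -0.870  (gene F)
log2(438.0/178.8) = 1.293  (gene A)
log2(10.66/7.199) = 0.566  (gene C)
gene G is most strongly upregulated.

3.072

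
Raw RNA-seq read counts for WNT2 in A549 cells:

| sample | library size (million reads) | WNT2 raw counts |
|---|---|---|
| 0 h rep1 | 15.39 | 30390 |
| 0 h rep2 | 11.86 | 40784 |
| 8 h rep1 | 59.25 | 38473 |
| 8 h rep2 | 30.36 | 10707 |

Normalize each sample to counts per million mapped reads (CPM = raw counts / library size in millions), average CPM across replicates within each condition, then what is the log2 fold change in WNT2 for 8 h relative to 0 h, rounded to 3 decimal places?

-2.434

CPM(0 h rep1) = 30390 / 15.39 = 1974.6589
CPM(0 h rep2) = 40784 / 11.86 = 3438.7858
CPM(8 h rep1) = 38473 / 59.25 = 649.3333
CPM(8 h rep2) = 10707 / 30.36 = 352.6680
mean CPM(0 h) = 2706.7224; mean CPM(8 h) = 501.0007
Fold change = 501.0007 / 2706.7224 = 0.18509
log2(0.18509) = -2.4337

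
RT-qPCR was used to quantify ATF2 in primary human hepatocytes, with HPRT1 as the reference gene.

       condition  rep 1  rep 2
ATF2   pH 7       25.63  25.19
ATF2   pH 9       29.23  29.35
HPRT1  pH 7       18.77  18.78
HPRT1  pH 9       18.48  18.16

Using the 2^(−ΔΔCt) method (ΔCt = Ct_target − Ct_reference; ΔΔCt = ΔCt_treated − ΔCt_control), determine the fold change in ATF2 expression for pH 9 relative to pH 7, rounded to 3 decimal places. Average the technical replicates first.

0.050

Mean Ct: ATF2 pH 7 25.410; ATF2 pH 9 29.290; HPRT1 pH 7 18.775; HPRT1 pH 9 18.320
ΔCt(pH 7) = 25.410 − 18.775 = 6.635
ΔCt(pH 9) = 29.290 − 18.320 = 10.970
ΔΔCt = 10.970 − 6.635 = 4.335
Fold change = 2^(−4.335) = 0.0495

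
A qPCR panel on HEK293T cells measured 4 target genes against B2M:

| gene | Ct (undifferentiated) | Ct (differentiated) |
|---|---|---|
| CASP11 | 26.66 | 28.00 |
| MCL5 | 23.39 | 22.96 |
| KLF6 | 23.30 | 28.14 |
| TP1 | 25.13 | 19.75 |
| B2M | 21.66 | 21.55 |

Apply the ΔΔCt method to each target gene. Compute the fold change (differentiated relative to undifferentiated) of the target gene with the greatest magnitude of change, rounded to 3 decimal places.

CASP11: ΔΔCt = (28.00−21.55) − (26.66−21.66) = 6.45 − 5.00 = 1.45; fold change = 2^-1.45 = 0.366
MCL5: ΔΔCt = (22.96−21.55) − (23.39−21.66) = 1.41 − 1.73 = -0.32; fold change = 2^0.32 = 1.248
KLF6: ΔΔCt = (28.14−21.55) − (23.30−21.66) = 6.59 − 1.64 = 4.95; fold change = 2^-4.95 = 0.032
TP1: ΔΔCt = (19.75−21.55) − (25.13−21.66) = -1.80 − 3.47 = -5.27; fold change = 2^5.27 = 38.586
TP1 has the largest |ΔΔCt| = 5.27.

38.586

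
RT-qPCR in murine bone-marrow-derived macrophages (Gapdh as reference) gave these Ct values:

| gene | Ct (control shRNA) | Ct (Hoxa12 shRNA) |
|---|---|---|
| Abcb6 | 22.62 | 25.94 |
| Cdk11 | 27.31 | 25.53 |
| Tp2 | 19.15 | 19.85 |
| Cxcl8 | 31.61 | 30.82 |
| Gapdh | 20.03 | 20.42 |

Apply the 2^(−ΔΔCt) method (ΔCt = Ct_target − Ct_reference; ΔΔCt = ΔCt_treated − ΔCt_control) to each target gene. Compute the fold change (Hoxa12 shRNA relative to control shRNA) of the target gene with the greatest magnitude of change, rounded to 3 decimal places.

Abcb6: ΔΔCt = (25.94−20.42) − (22.62−20.03) = 5.52 − 2.59 = 2.93; fold change = 2^-2.93 = 0.131
Cdk11: ΔΔCt = (25.53−20.42) − (27.31−20.03) = 5.11 − 7.28 = -2.17; fold change = 2^2.17 = 4.500
Tp2: ΔΔCt = (19.85−20.42) − (19.15−20.03) = -0.57 − (-0.88) = 0.31; fold change = 2^-0.31 = 0.807
Cxcl8: ΔΔCt = (30.82−20.42) − (31.61−20.03) = 10.40 − 11.58 = -1.18; fold change = 2^1.18 = 2.266
Abcb6 has the largest |ΔΔCt| = 2.93.

0.131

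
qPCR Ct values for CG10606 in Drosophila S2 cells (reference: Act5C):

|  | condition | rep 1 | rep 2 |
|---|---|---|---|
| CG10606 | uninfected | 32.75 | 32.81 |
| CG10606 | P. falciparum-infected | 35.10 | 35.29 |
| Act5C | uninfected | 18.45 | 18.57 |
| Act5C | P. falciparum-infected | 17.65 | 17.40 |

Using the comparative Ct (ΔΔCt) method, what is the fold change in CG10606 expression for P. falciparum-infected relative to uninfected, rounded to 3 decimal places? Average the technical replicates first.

Mean Ct: CG10606 uninfected 32.780; CG10606 P. falciparum-infected 35.195; Act5C uninfected 18.510; Act5C P. falciparum-infected 17.525
ΔCt(uninfected) = 32.780 − 18.510 = 14.270
ΔCt(P. falciparum-infected) = 35.195 − 17.525 = 17.670
ΔΔCt = 17.670 − 14.270 = 3.400
Fold change = 2^(−3.400) = 0.0947

0.095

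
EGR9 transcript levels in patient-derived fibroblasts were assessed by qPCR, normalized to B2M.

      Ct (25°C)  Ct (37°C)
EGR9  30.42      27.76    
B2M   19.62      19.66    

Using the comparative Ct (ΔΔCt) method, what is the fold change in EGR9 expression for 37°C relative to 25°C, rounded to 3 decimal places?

6.498

ΔCt(25°C) = 30.420 − 19.620 = 10.800
ΔCt(37°C) = 27.760 − 19.660 = 8.100
ΔΔCt = 8.100 − 10.800 = -2.700
Fold change = 2^(−(-2.700)) = 2^2.700 = 6.4980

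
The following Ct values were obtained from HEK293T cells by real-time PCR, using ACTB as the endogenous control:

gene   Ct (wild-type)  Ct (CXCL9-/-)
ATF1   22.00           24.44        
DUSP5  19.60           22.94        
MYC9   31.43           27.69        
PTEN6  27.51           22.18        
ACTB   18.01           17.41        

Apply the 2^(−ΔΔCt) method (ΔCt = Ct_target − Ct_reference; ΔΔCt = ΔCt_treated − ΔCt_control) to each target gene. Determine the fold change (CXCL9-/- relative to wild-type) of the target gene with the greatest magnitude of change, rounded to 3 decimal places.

ATF1: ΔΔCt = (24.44−17.41) − (22.00−18.01) = 7.03 − 3.99 = 3.04; fold change = 2^-3.04 = 0.122
DUSP5: ΔΔCt = (22.94−17.41) − (19.60−18.01) = 5.53 − 1.59 = 3.94; fold change = 2^-3.94 = 0.065
MYC9: ΔΔCt = (27.69−17.41) − (31.43−18.01) = 10.28 − 13.42 = -3.14; fold change = 2^3.14 = 8.815
PTEN6: ΔΔCt = (22.18−17.41) − (27.51−18.01) = 4.77 − 9.50 = -4.73; fold change = 2^4.73 = 26.538
PTEN6 has the largest |ΔΔCt| = 4.73.

26.538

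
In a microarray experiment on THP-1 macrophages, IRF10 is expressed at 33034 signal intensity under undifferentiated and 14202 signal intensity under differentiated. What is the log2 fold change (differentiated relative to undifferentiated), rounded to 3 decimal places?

Fold change = 14202 / 33034 = 0.4299
log2(0.4299) = -1.2179

-1.218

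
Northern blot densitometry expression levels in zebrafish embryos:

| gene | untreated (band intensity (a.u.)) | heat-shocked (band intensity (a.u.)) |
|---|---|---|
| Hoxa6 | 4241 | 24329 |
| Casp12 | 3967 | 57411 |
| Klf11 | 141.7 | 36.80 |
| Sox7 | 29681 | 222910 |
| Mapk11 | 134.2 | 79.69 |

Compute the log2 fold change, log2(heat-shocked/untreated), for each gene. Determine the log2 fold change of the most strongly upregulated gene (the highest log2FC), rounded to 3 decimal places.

3.855

log2(24329/4241) = 2.520  (Hoxa6)
log2(57411/3967) = 3.855  (Casp12)
log2(36.80/141.7) = -1.945  (Klf11)
log2(222910/29681) = 2.909  (Sox7)
log2(79.69/134.2) = -0.752  (Mapk11)
Casp12 is most strongly upregulated.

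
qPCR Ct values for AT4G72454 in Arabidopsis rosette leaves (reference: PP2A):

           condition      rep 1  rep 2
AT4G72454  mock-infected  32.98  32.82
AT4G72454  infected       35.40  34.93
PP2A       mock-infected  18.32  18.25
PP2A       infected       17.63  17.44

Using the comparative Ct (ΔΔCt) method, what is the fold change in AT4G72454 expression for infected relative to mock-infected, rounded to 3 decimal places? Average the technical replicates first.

Mean Ct: AT4G72454 mock-infected 32.900; AT4G72454 infected 35.165; PP2A mock-infected 18.285; PP2A infected 17.535
ΔCt(mock-infected) = 32.900 − 18.285 = 14.615
ΔCt(infected) = 35.165 − 17.535 = 17.630
ΔΔCt = 17.630 − 14.615 = 3.015
Fold change = 2^(−3.015) = 0.1237

0.124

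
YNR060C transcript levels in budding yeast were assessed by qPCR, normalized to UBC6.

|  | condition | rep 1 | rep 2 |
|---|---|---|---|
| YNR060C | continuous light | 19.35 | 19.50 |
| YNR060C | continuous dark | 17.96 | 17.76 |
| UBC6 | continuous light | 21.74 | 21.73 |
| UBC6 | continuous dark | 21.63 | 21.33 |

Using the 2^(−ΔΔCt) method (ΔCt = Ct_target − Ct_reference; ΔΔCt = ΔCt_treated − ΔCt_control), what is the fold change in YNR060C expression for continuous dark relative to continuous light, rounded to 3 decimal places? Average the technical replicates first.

2.479

Mean Ct: YNR060C continuous light 19.425; YNR060C continuous dark 17.860; UBC6 continuous light 21.735; UBC6 continuous dark 21.480
ΔCt(continuous light) = 19.425 − 21.735 = -2.310
ΔCt(continuous dark) = 17.860 − 21.480 = -3.620
ΔΔCt = -3.620 − (-2.310) = -1.310
Fold change = 2^(−(-1.310)) = 2^1.310 = 2.4794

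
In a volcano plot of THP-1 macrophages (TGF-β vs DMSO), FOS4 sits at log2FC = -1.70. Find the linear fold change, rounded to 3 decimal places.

Fold change = 2^(-1.70) = 0.3078
That is, FOS4 drops to 30.8% of the DMSO level.

0.308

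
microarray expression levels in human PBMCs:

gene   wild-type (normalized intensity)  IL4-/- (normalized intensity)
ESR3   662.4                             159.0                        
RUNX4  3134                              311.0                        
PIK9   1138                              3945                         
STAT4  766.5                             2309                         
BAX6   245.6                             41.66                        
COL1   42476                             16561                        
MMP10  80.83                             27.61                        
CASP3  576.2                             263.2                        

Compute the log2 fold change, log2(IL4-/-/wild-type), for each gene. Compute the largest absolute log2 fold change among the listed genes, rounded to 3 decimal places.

log2(159.0/662.4) = -2.059  (ESR3)
log2(311.0/3134) = -3.333  (RUNX4)
log2(3945/1138) = 1.794  (PIK9)
log2(2309/766.5) = 1.591  (STAT4)
log2(41.66/245.6) = -2.560  (BAX6)
log2(16561/42476) = -1.359  (COL1)
log2(27.61/80.83) = -1.550  (MMP10)
log2(263.2/576.2) = -1.130  (CASP3)
The largest magnitude belongs to RUNX4.

3.333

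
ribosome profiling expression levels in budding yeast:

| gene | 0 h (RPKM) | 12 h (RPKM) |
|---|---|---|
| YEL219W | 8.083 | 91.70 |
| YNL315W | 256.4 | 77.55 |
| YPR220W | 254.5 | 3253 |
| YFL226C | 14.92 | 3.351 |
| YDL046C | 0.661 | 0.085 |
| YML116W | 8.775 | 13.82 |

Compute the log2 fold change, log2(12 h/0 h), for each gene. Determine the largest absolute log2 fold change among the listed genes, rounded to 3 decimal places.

3.676

log2(91.70/8.083) = 3.504  (YEL219W)
log2(77.55/256.4) = -1.725  (YNL315W)
log2(3253/254.5) = 3.676  (YPR220W)
log2(3.351/14.92) = -2.155  (YFL226C)
log2(0.085/0.661) = -2.959  (YDL046C)
log2(13.82/8.775) = 0.655  (YML116W)
The largest magnitude belongs to YPR220W.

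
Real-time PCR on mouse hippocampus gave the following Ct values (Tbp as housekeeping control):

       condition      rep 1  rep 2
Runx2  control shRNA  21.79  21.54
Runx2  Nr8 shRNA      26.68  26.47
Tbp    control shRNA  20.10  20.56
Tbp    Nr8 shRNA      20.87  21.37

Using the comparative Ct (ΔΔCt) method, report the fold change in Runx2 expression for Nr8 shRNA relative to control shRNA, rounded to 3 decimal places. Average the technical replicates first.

Mean Ct: Runx2 control shRNA 21.665; Runx2 Nr8 shRNA 26.575; Tbp control shRNA 20.330; Tbp Nr8 shRNA 21.120
ΔCt(control shRNA) = 21.665 − 20.330 = 1.335
ΔCt(Nr8 shRNA) = 26.575 − 21.120 = 5.455
ΔΔCt = 5.455 − 1.335 = 4.120
Fold change = 2^(−4.120) = 0.0575

0.058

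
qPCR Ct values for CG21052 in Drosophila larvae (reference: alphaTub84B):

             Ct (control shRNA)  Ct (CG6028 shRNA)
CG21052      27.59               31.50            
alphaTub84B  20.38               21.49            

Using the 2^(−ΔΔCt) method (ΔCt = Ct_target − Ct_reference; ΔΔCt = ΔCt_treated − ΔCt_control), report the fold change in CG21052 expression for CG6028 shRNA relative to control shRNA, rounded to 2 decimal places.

ΔCt(control shRNA) = 27.590 − 20.380 = 7.210
ΔCt(CG6028 shRNA) = 31.500 − 21.490 = 10.010
ΔΔCt = 10.010 − 7.210 = 2.800
Fold change = 2^(−2.800) = 0.144

0.14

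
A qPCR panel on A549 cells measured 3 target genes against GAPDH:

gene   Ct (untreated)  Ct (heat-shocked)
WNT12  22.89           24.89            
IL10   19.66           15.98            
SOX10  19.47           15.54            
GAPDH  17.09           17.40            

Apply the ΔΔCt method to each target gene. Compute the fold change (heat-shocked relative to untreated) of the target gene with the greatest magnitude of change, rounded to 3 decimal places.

18.896

WNT12: ΔΔCt = (24.89−17.40) − (22.89−17.09) = 7.49 − 5.80 = 1.69; fold change = 2^-1.69 = 0.310
IL10: ΔΔCt = (15.98−17.40) − (19.66−17.09) = -1.42 − 2.57 = -3.99; fold change = 2^3.99 = 15.889
SOX10: ΔΔCt = (15.54−17.40) − (19.47−17.09) = -1.86 − 2.38 = -4.24; fold change = 2^4.24 = 18.896
SOX10 has the largest |ΔΔCt| = 4.24.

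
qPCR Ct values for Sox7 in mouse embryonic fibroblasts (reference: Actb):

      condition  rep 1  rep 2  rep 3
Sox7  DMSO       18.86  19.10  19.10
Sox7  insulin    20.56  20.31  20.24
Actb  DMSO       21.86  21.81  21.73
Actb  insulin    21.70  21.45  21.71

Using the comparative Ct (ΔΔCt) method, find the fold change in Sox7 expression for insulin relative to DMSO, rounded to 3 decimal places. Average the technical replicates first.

Mean Ct: Sox7 DMSO 19.020; Sox7 insulin 20.370; Actb DMSO 21.800; Actb insulin 21.620
ΔCt(DMSO) = 19.020 − 21.800 = -2.780
ΔCt(insulin) = 20.370 − 21.620 = -1.250
ΔΔCt = -1.250 − (-2.780) = 1.530
Fold change = 2^(−1.530) = 0.3463

0.346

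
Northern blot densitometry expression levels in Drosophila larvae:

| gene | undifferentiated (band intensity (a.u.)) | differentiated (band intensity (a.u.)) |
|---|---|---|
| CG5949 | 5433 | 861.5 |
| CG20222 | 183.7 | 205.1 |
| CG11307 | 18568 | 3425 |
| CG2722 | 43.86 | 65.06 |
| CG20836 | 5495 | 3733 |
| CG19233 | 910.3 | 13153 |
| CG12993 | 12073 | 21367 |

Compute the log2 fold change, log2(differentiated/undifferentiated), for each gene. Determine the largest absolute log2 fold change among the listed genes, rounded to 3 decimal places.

3.853

log2(861.5/5433) = -2.657  (CG5949)
log2(205.1/183.7) = 0.159  (CG20222)
log2(3425/18568) = -2.439  (CG11307)
log2(65.06/43.86) = 0.569  (CG2722)
log2(3733/5495) = -0.558  (CG20836)
log2(13153/910.3) = 3.853  (CG19233)
log2(21367/12073) = 0.824  (CG12993)
The largest magnitude belongs to CG19233.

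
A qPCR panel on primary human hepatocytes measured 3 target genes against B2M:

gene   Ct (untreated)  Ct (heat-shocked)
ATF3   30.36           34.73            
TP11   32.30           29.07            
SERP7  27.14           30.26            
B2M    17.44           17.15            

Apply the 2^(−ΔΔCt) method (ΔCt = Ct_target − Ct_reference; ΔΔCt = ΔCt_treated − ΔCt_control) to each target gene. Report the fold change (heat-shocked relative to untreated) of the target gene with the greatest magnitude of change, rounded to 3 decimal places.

ATF3: ΔΔCt = (34.73−17.15) − (30.36−17.44) = 17.58 − 12.92 = 4.66; fold change = 2^-4.66 = 0.040
TP11: ΔΔCt = (29.07−17.15) − (32.30−17.44) = 11.92 − 14.86 = -2.94; fold change = 2^2.94 = 7.674
SERP7: ΔΔCt = (30.26−17.15) − (27.14−17.44) = 13.11 − 9.70 = 3.41; fold change = 2^-3.41 = 0.094
ATF3 has the largest |ΔΔCt| = 4.66.

0.040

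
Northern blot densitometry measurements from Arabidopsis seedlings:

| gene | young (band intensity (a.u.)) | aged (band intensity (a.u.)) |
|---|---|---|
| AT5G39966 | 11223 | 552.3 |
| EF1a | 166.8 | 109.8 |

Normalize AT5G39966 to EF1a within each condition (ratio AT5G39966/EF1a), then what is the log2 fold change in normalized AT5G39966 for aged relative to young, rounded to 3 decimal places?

-3.742

AT5G39966/EF1a (young) = 11223 / 166.8 = 67.284
AT5G39966/EF1a (aged) = 552.3 / 109.8 = 5.0301
Fold change = 5.0301 / 67.284 = 0.0748
log2(0.0748) = -3.7416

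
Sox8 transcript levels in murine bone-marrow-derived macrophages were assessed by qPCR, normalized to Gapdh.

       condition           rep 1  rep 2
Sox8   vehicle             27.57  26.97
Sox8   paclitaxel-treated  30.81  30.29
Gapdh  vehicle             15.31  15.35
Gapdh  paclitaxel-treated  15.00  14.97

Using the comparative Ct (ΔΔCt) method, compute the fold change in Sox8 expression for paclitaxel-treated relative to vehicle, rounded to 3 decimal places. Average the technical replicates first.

0.081

Mean Ct: Sox8 vehicle 27.270; Sox8 paclitaxel-treated 30.550; Gapdh vehicle 15.330; Gapdh paclitaxel-treated 14.985
ΔCt(vehicle) = 27.270 − 15.330 = 11.940
ΔCt(paclitaxel-treated) = 30.550 − 14.985 = 15.565
ΔΔCt = 15.565 − 11.940 = 3.625
Fold change = 2^(−3.625) = 0.0811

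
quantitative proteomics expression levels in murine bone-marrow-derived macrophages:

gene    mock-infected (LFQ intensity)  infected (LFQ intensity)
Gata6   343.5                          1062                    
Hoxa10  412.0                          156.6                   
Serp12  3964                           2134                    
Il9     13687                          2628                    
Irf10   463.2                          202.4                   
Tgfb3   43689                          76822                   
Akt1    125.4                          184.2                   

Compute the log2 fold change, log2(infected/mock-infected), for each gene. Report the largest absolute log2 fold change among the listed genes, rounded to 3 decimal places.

2.381

log2(1062/343.5) = 1.628  (Gata6)
log2(156.6/412.0) = -1.396  (Hoxa10)
log2(2134/3964) = -0.893  (Serp12)
log2(2628/13687) = -2.381  (Il9)
log2(202.4/463.2) = -1.194  (Irf10)
log2(76822/43689) = 0.814  (Tgfb3)
log2(184.2/125.4) = 0.555  (Akt1)
The largest magnitude belongs to Il9.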